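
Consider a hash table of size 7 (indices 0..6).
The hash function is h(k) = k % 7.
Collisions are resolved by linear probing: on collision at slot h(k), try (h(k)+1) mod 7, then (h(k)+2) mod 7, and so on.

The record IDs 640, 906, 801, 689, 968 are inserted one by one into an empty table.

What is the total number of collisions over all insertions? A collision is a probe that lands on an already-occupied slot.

Insert 640: h=3, slot 3 empty → index 3.
Insert 906: h=3, slot 3 occupied → index 4.
Insert 801: h=3, slots 3,4 occupied → index 5.
Insert 689: h=3, slots 3,4,5 occupied → index 6.
Insert 968: h=2, slot 2 empty → index 2.
Table: [., ., 968, 640, 906, 801, 689]

6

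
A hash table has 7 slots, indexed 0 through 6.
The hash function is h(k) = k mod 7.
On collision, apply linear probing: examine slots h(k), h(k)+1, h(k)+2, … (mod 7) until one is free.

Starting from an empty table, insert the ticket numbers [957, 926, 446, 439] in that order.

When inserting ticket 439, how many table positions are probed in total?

957 hashes to 5; slot 5 is free => place at 5.
926 hashes to 2; slot 2 is free => place at 2.
446 hashes to 5; 5 taken => place at 6.
439 hashes to 5; 5,6 taken => place at 0.
Table: [439, ∅, 926, ∅, ∅, 957, 446]

3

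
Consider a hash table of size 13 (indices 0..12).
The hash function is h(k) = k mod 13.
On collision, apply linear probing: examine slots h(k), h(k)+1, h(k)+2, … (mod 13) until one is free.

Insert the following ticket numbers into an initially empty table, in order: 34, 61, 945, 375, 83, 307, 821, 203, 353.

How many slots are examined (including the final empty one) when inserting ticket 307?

5

Insert 34: h=8, slot 8 empty => index 8.
Insert 61: h=9, slot 9 empty => index 9.
Insert 945: h=9, slot 9 occupied => index 10.
Insert 375: h=11, slot 11 empty => index 11.
Insert 83: h=5, slot 5 empty => index 5.
Insert 307: h=8, slots 8,9,10,11 occupied => index 12.
Insert 821: h=2, slot 2 empty => index 2.
Insert 203: h=8, slots 8,9,10,11,12 occupied => index 0.
Insert 353: h=2, slot 2 occupied => index 3.
Table: [203, _, 821, 353, _, 83, _, _, 34, 61, 945, 375, 307]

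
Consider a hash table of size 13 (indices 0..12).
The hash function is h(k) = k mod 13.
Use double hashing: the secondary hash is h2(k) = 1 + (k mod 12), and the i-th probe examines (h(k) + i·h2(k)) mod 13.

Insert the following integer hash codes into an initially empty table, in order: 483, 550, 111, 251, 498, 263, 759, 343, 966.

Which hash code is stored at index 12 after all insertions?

966

483: h=2 → slot 2
550: h=4 → slot 4
111: h=7 → slot 7
251: h=4, h2=12, probe 4,3 → slot 3
498: h=4, h2=7, probe 4,11 → slot 11
263: h=3, h2=12, probe 3,2,1 → slot 1
759: h=5 → slot 5
343: h=5, h2=8, probe 5,0 → slot 0
966: h=4, h2=7, probe 4,11,5,12 → slot 12
Table: [343, 263, 483, 251, 550, 759, _, 111, _, _, _, 498, 966]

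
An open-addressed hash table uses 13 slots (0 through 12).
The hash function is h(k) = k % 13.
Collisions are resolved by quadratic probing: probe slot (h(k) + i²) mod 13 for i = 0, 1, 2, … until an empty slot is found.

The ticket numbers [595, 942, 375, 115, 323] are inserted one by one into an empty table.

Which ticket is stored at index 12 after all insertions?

115

595: h=10 -> slot 10
942: h=6 -> slot 6
375: h=11 -> slot 11
115: h=11, probe 11,12 -> slot 12
323: h=11, probe 11,12,2 -> slot 2
Table: [., ., 323, ., ., ., 942, ., ., ., 595, 375, 115]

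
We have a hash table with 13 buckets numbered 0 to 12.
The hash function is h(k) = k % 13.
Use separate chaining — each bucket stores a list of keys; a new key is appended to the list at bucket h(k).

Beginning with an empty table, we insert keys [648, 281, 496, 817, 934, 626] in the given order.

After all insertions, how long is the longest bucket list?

3

Insert 648: h=11, bucket 11 empty → new chain.
Insert 281: h=8, bucket 8 empty → new chain.
Insert 496: h=2, bucket 2 empty → new chain.
Insert 817: h=11, bucket 11 nonempty → append to chain.
Insert 934: h=11, bucket 11 nonempty → append to chain.
Insert 626: h=2, bucket 2 nonempty → append to chain.
Final buckets:
0: .
1: .
2: 496 -> 626
3: .
4: .
5: .
6: .
7: .
8: 281
9: .
10: .
11: 648 -> 817 -> 934
12: .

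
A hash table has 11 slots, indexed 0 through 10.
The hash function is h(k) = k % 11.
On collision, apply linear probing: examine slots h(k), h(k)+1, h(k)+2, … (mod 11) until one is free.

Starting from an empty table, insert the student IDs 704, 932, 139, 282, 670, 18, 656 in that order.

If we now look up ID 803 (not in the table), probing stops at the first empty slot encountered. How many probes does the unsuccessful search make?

4

704: h=0 -> slot 0
932: h=8 -> slot 8
139: h=7 -> slot 7
282: h=7, probe 7,8,9 -> slot 9
670: h=10 -> slot 10
18: h=7, probe 7,8,9,10,0,1 -> slot 1
656: h=7, probe 7,8,9,10,0,1,2 -> slot 2
Table: [704, 18, 656, -, -, -, -, 139, 932, 282, 670]
Lookup 803: h=0, probe 0,1,2,3 → slot 3 empty, not found.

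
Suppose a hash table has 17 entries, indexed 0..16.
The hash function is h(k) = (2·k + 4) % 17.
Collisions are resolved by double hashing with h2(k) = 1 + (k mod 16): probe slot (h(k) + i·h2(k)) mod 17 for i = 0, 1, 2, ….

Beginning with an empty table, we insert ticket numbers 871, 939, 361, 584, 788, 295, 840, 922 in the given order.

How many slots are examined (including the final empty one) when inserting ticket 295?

3

871: h=12 => slot 12
939: h=12, h2=12, probe 12,7 => slot 7
361: h=12, h2=10, probe 12,5 => slot 5
584: h=16 => slot 16
788: h=16, h2=5, probe 16,4 => slot 4
295: h=16, h2=8, probe 16,7,15 => slot 15
840: h=1 => slot 1
922: h=12, h2=11, probe 12,6 => slot 6
Table: [-, 840, -, -, 788, 361, 922, 939, -, -, -, -, 871, -, -, 295, 584]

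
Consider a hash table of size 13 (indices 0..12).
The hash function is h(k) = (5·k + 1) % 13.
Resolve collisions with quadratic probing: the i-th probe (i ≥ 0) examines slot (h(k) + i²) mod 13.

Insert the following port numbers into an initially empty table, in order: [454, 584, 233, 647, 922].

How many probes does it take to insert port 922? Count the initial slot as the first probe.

454 hashes to 9; slot 9 is free -> place at 9.
584 hashes to 9; 9 taken -> place at 10.
233 hashes to 9; 9,10 taken -> place at 0.
647 hashes to 12; slot 12 is free -> place at 12.
922 hashes to 9; 9,10,0 taken -> place at 5.
Table: [233, _, _, _, _, 922, _, _, _, 454, 584, _, 647]

4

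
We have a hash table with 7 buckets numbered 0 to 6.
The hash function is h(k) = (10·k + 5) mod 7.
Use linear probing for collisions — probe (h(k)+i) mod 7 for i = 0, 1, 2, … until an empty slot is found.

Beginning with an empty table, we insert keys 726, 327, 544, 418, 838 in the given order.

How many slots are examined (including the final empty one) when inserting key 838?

Insert 726: h=6, slot 6 empty -> index 6.
Insert 327: h=6, slot 6 occupied -> index 0.
Insert 544: h=6, slots 6,0 occupied -> index 1.
Insert 418: h=6, slots 6,0,1 occupied -> index 2.
Insert 838: h=6, slots 6,0,1,2 occupied -> index 3.
Table: [327, 544, 418, 838, -, -, 726]

5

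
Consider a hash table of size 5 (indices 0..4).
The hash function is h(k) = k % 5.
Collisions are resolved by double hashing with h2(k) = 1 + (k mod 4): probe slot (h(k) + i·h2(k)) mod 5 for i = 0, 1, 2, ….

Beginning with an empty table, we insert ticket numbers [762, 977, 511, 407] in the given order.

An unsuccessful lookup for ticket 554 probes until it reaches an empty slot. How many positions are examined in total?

4

Insert 762: h=2, slot 2 empty -> index 2.
Insert 977: h=2, h2=2, slot 2 occupied -> index 4.
Insert 511: h=1, slot 1 empty -> index 1.
Insert 407: h=2, h2=4, slots 2,1 occupied -> index 0.
Table: [407, 511, 762, —, 977]
Lookup 554: h=4, h2=3, probe 4,2,0,3 → slot 3 empty, not found.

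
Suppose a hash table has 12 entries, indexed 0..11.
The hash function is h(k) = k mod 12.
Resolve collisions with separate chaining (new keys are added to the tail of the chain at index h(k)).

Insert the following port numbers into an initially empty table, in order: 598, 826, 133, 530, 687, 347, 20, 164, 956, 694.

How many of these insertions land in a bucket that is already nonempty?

4

598 -> bucket 10
826 -> bucket 10 (collision)
133 -> bucket 1
530 -> bucket 2
687 -> bucket 3
347 -> bucket 11
20 -> bucket 8
164 -> bucket 8 (collision)
956 -> bucket 8 (collision)
694 -> bucket 10 (collision)
Final buckets:
0: —
1: 133
2: 530
3: 687
4: —
5: —
6: —
7: —
8: 20 -> 164 -> 956
9: —
10: 598 -> 826 -> 694
11: 347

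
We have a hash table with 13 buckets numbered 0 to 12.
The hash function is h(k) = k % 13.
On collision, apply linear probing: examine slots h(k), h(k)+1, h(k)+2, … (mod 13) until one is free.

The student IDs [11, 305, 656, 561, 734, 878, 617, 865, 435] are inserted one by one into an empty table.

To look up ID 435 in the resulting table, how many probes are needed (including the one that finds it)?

8

11: h=11 -> slot 11
305: h=6 -> slot 6
656: h=6, probe 6,7 -> slot 7
561: h=2 -> slot 2
734: h=6, probe 6,7,8 -> slot 8
878: h=7, probe 7,8,9 -> slot 9
617: h=6, probe 6,7,8,9,10 -> slot 10
865: h=7, probe 7,8,9,10,11,12 -> slot 12
435: h=6, probe 6,7,8,9,10,11,12,0 -> slot 0
Table: [435, —, 561, —, —, —, 305, 656, 734, 878, 617, 11, 865]
Lookup 435: h=6, probe 6,7,8,9,10,11,12,0 → found at 0.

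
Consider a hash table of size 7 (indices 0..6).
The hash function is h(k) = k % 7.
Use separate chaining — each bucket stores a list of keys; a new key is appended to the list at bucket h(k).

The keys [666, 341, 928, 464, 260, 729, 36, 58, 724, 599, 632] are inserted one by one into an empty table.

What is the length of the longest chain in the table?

4

Insert 666: h=1, bucket 1 empty → new chain.
Insert 341: h=5, bucket 5 empty → new chain.
Insert 928: h=4, bucket 4 empty → new chain.
Insert 464: h=2, bucket 2 empty → new chain.
Insert 260: h=1, bucket 1 nonempty → append to chain.
Insert 729: h=1, bucket 1 nonempty → append to chain.
Insert 36: h=1, bucket 1 nonempty → append to chain.
Insert 58: h=2, bucket 2 nonempty → append to chain.
Insert 724: h=3, bucket 3 empty → new chain.
Insert 599: h=4, bucket 4 nonempty → append to chain.
Insert 632: h=2, bucket 2 nonempty → append to chain.
Final buckets:
0: ∅
1: 666 -> 260 -> 729 -> 36
2: 464 -> 58 -> 632
3: 724
4: 928 -> 599
5: 341
6: ∅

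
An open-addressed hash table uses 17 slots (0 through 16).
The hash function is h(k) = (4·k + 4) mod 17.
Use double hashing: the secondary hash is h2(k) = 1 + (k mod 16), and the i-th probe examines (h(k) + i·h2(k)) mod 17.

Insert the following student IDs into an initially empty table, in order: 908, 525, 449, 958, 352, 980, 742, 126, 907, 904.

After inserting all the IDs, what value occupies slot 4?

908: h=15 -> slot 15
525: h=13 -> slot 13
449: h=15, h2=2, probe 15,0 -> slot 0
958: h=11 -> slot 11
352: h=1 -> slot 1
980: h=14 -> slot 14
742: h=14, h2=7, probe 14,4 -> slot 4
126: h=15, h2=15, probe 15,13,11,9 -> slot 9
907: h=11, h2=12, probe 11,6 -> slot 6
904: h=16 -> slot 16
Table: [449, 352, ., ., 742, ., 907, ., ., 126, ., 958, ., 525, 980, 908, 904]

742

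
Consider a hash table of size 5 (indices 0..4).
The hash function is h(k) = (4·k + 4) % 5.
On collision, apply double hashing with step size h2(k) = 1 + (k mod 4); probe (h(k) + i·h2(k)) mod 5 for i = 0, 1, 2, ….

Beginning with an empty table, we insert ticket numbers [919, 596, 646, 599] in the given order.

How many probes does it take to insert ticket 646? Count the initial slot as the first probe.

2

919: h=0 => slot 0
596: h=3 => slot 3
646: h=3, h2=3, probe 3,1 => slot 1
599: h=0, h2=4, probe 0,4 => slot 4
Table: [919, 646, ∅, 596, 599]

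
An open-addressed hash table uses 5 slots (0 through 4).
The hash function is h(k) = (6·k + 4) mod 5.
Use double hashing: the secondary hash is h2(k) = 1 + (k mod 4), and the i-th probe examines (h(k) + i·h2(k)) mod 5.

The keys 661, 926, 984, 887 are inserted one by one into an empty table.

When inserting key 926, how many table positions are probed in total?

2

Insert 661: h=0, slot 0 empty => index 0.
Insert 926: h=0, h2=3, slot 0 occupied => index 3.
Insert 984: h=3, h2=1, slot 3 occupied => index 4.
Insert 887: h=1, slot 1 empty => index 1.
Table: [661, 887, ∅, 926, 984]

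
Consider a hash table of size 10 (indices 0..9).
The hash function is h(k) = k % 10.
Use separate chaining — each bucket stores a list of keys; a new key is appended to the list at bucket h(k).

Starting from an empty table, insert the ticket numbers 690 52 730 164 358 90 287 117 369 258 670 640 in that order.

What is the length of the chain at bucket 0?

5

Insert 690: h=0, bucket 0 empty -> new chain.
Insert 52: h=2, bucket 2 empty -> new chain.
Insert 730: h=0, bucket 0 nonempty -> append to chain.
Insert 164: h=4, bucket 4 empty -> new chain.
Insert 358: h=8, bucket 8 empty -> new chain.
Insert 90: h=0, bucket 0 nonempty -> append to chain.
Insert 287: h=7, bucket 7 empty -> new chain.
Insert 117: h=7, bucket 7 nonempty -> append to chain.
Insert 369: h=9, bucket 9 empty -> new chain.
Insert 258: h=8, bucket 8 nonempty -> append to chain.
Insert 670: h=0, bucket 0 nonempty -> append to chain.
Insert 640: h=0, bucket 0 nonempty -> append to chain.
Final buckets:
0: 690 -> 730 -> 90 -> 670 -> 640
1: —
2: 52
3: —
4: 164
5: —
6: —
7: 287 -> 117
8: 358 -> 258
9: 369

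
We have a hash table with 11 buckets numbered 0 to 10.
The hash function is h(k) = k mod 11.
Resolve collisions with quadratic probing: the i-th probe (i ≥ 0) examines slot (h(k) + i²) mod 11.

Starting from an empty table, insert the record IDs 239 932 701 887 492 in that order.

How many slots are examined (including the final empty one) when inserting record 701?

239: h=8 → slot 8
932: h=8, probe 8,9 → slot 9
701: h=8, probe 8,9,1 → slot 1
887: h=7 → slot 7
492: h=8, probe 8,9,1,6 → slot 6
Table: [., 701, ., ., ., ., 492, 887, 239, 932, .]

3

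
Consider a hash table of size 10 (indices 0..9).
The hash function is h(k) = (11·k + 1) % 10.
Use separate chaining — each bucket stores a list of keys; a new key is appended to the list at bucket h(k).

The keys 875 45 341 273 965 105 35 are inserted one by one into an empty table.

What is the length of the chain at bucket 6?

875 → bucket 6
45 → bucket 6 (collision)
341 → bucket 2
273 → bucket 4
965 → bucket 6 (collision)
105 → bucket 6 (collision)
35 → bucket 6 (collision)
Final buckets:
0: -
1: -
2: 341
3: -
4: 273
5: -
6: 875 -> 45 -> 965 -> 105 -> 35
7: -
8: -
9: -

5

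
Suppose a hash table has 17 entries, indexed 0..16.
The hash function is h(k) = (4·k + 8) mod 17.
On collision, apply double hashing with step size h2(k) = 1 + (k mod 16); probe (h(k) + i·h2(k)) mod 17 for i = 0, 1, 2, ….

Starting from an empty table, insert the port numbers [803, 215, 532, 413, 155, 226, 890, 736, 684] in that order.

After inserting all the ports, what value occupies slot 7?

Insert 803: h=7, slot 7 empty => index 7.
Insert 215: h=1, slot 1 empty => index 1.
Insert 532: h=11, slot 11 empty => index 11.
Insert 413: h=11, h2=14, slot 11 occupied => index 8.
Insert 155: h=16, slot 16 empty => index 16.
Insert 226: h=11, h2=3, slot 11 occupied => index 14.
Insert 890: h=15, slot 15 empty => index 15.
Insert 736: h=11, h2=1, slot 11 occupied => index 12.
Insert 684: h=7, h2=13, slot 7 occupied => index 3.
Table: [—, 215, —, 684, —, —, —, 803, 413, —, —, 532, 736, —, 226, 890, 155]

803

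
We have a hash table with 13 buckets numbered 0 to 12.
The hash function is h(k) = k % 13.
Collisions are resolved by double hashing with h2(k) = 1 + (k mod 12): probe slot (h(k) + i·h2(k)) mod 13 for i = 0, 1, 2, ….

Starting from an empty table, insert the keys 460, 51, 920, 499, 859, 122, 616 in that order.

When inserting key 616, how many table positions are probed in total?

460: h=5 => slot 5
51: h=12 => slot 12
920: h=10 => slot 10
499: h=5, h2=8, probe 5,0 => slot 0
859: h=1 => slot 1
122: h=5, h2=3, probe 5,8 => slot 8
616: h=5, h2=5, probe 5,10,2 => slot 2
Table: [499, 859, 616, -, -, 460, -, -, 122, -, 920, -, 51]

3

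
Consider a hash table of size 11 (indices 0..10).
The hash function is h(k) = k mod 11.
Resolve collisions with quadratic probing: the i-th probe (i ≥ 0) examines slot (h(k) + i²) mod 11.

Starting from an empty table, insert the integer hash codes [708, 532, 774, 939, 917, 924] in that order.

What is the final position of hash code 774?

Insert 708: h=4, slot 4 empty -> index 4.
Insert 532: h=4, slot 4 occupied -> index 5.
Insert 774: h=4, slots 4,5 occupied -> index 8.
Insert 939: h=4, slots 4,5,8 occupied -> index 2.
Insert 917: h=4, slots 4,5,8,2 occupied -> index 9.
Insert 924: h=0, slot 0 empty -> index 0.
Table: [924, -, 939, -, 708, 532, -, -, 774, 917, -]

8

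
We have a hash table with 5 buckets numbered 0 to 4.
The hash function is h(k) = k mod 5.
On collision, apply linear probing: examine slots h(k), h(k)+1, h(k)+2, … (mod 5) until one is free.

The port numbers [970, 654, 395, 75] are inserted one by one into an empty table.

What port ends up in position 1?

Insert 970: h=0, slot 0 empty => index 0.
Insert 654: h=4, slot 4 empty => index 4.
Insert 395: h=0, slot 0 occupied => index 1.
Insert 75: h=0, slots 0,1 occupied => index 2.
Table: [970, 395, 75, _, 654]

395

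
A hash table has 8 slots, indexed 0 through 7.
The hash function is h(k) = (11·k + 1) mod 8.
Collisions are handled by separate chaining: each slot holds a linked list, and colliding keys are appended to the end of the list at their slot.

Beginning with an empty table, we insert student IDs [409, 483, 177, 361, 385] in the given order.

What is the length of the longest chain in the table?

4

409 → bucket 4
483 → bucket 2
177 → bucket 4 (collision)
361 → bucket 4 (collision)
385 → bucket 4 (collision)
Final buckets:
0: -
1: -
2: 483
3: -
4: 409 -> 177 -> 361 -> 385
5: -
6: -
7: -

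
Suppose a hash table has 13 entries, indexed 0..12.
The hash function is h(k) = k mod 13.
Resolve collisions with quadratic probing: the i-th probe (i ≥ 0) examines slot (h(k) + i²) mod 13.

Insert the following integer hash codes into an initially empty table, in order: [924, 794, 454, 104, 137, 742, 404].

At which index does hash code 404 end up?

924: h=1 → slot 1
794: h=1, probe 1,2 → slot 2
454: h=12 → slot 12
104: h=0 → slot 0
137: h=7 → slot 7
742: h=1, probe 1,2,5 → slot 5
404: h=1, probe 1,2,5,10 → slot 10
Table: [104, 924, 794, -, -, 742, -, 137, -, -, 404, -, 454]

10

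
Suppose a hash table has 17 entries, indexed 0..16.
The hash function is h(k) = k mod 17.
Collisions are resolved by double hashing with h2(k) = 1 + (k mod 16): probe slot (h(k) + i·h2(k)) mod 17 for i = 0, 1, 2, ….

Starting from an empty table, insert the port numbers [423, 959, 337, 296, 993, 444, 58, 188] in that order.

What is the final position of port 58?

Insert 423: h=15, slot 15 empty -> index 15.
Insert 959: h=7, slot 7 empty -> index 7.
Insert 337: h=14, slot 14 empty -> index 14.
Insert 296: h=7, h2=9, slot 7 occupied -> index 16.
Insert 993: h=7, h2=2, slot 7 occupied -> index 9.
Insert 444: h=2, slot 2 empty -> index 2.
Insert 58: h=7, h2=11, slot 7 occupied -> index 1.
Insert 188: h=1, h2=13, slots 1,14 occupied -> index 10.
Table: [., 58, 444, ., ., ., ., 959, ., 993, 188, ., ., ., 337, 423, 296]

1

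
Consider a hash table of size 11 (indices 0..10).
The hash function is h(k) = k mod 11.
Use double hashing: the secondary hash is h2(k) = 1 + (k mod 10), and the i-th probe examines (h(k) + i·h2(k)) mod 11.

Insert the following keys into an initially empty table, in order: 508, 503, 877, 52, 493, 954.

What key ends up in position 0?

508 hashes to 2; slot 2 is free -> place at 2.
503 hashes to 8; slot 8 is free -> place at 8.
877 hashes to 8, h2=8; 8 taken -> place at 5.
52 hashes to 8, h2=3; 8 taken -> place at 0.
493 hashes to 9; slot 9 is free -> place at 9.
954 hashes to 8, h2=5; 8,2 taken -> place at 7.
Table: [52, —, 508, —, —, 877, —, 954, 503, 493, —]

52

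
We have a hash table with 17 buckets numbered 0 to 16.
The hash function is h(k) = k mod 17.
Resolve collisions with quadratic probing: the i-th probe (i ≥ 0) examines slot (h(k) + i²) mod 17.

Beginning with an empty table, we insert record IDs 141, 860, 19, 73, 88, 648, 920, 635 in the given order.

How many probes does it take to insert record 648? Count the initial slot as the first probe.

4

141: h=5 → slot 5
860: h=10 → slot 10
19: h=2 → slot 2
73: h=5, probe 5,6 → slot 6
88: h=3 → slot 3
648: h=2, probe 2,3,6,11 → slot 11
920: h=2, probe 2,3,6,11,1 → slot 1
635: h=6, probe 6,7 → slot 7
Table: [_, 920, 19, 88, _, 141, 73, 635, _, _, 860, 648, _, _, _, _, _]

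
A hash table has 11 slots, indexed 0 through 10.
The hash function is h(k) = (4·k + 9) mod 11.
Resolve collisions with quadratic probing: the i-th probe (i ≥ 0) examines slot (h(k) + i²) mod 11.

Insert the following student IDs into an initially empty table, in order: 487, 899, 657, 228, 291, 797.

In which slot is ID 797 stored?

487 hashes to 10; slot 10 is free => place at 10.
899 hashes to 8; slot 8 is free => place at 8.
657 hashes to 8; 8 taken => place at 9.
228 hashes to 8; 8,9 taken => place at 1.
291 hashes to 7; slot 7 is free => place at 7.
797 hashes to 7; 7,8 taken => place at 0.
Table: [797, 228, ., ., ., ., ., 291, 899, 657, 487]

0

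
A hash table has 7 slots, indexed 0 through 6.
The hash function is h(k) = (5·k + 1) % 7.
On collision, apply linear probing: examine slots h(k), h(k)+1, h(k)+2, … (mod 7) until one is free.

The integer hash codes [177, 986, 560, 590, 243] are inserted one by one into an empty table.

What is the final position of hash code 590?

5

177: h=4 → slot 4
986: h=3 → slot 3
560: h=1 → slot 1
590: h=4, probe 4,5 → slot 5
243: h=5, probe 5,6 → slot 6
Table: [-, 560, -, 986, 177, 590, 243]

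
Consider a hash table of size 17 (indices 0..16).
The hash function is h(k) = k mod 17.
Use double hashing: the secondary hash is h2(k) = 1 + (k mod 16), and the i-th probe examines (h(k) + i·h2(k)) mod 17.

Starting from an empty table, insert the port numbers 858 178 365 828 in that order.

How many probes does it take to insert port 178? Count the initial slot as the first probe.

Insert 858: h=8, slot 8 empty => index 8.
Insert 178: h=8, h2=3, slot 8 occupied => index 11.
Insert 365: h=8, h2=14, slot 8 occupied => index 5.
Insert 828: h=12, slot 12 empty => index 12.
Table: [., ., ., ., ., 365, ., ., 858, ., ., 178, 828, ., ., ., .]

2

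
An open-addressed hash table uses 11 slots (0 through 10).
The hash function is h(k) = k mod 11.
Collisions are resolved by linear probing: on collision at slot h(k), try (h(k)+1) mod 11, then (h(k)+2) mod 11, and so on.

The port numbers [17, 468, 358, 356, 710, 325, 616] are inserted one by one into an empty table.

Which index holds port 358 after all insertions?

17: h=6 -> slot 6
468: h=6, probe 6,7 -> slot 7
358: h=6, probe 6,7,8 -> slot 8
356: h=4 -> slot 4
710: h=6, probe 6,7,8,9 -> slot 9
325: h=6, probe 6,7,8,9,10 -> slot 10
616: h=0 -> slot 0
Table: [616, _, _, _, 356, _, 17, 468, 358, 710, 325]

8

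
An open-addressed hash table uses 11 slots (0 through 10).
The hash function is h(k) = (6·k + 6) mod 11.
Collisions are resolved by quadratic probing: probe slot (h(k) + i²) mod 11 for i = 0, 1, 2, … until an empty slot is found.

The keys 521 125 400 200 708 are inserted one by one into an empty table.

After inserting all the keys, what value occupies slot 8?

Insert 521: h=8, slot 8 empty → index 8.
Insert 125: h=8, slot 8 occupied → index 9.
Insert 400: h=8, slots 8,9 occupied → index 1.
Insert 200: h=7, slot 7 empty → index 7.
Insert 708: h=8, slots 8,9,1 occupied → index 6.
Table: [-, 400, -, -, -, -, 708, 200, 521, 125, -]

521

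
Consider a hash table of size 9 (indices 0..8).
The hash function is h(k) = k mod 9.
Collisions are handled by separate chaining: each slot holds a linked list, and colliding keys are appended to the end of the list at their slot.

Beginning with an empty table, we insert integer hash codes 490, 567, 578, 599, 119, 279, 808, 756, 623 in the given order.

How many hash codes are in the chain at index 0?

3

490 → bucket 4
567 → bucket 0
578 → bucket 2
599 → bucket 5
119 → bucket 2 (collision)
279 → bucket 0 (collision)
808 → bucket 7
756 → bucket 0 (collision)
623 → bucket 2 (collision)
Final buckets:
0: 567 -> 279 -> 756
1: -
2: 578 -> 119 -> 623
3: -
4: 490
5: 599
6: -
7: 808
8: -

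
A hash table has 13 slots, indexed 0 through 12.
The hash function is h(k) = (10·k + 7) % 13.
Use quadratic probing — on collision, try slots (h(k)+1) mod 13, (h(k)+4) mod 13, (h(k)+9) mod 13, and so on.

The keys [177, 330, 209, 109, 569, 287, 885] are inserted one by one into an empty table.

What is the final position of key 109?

6

177: h=9 => slot 9
330: h=5 => slot 5
209: h=4 => slot 4
109: h=5, probe 5,6 => slot 6
569: h=3 => slot 3
287: h=4, probe 4,5,8 => slot 8
885: h=4, probe 4,5,8,0 => slot 0
Table: [885, -, -, 569, 209, 330, 109, -, 287, 177, -, -, -]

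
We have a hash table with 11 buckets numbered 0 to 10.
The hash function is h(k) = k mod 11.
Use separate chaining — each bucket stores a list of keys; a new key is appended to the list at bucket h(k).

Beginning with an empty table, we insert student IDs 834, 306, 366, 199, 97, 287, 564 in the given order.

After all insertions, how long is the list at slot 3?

2

Insert 834: h=9, bucket 9 empty -> new chain.
Insert 306: h=9, bucket 9 nonempty -> append to chain.
Insert 366: h=3, bucket 3 empty -> new chain.
Insert 199: h=1, bucket 1 empty -> new chain.
Insert 97: h=9, bucket 9 nonempty -> append to chain.
Insert 287: h=1, bucket 1 nonempty -> append to chain.
Insert 564: h=3, bucket 3 nonempty -> append to chain.
Final buckets:
0: —
1: 199 -> 287
2: —
3: 366 -> 564
4: —
5: —
6: —
7: —
8: —
9: 834 -> 306 -> 97
10: —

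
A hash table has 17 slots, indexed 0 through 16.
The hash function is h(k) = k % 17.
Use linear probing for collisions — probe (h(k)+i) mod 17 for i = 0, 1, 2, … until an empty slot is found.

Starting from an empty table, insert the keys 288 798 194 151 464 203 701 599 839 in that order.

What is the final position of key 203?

Insert 288: h=16, slot 16 empty → index 16.
Insert 798: h=16, slot 16 occupied → index 0.
Insert 194: h=7, slot 7 empty → index 7.
Insert 151: h=15, slot 15 empty → index 15.
Insert 464: h=5, slot 5 empty → index 5.
Insert 203: h=16, slots 16,0 occupied → index 1.
Insert 701: h=4, slot 4 empty → index 4.
Insert 599: h=4, slots 4,5 occupied → index 6.
Insert 839: h=6, slots 6,7 occupied → index 8.
Table: [798, 203, -, -, 701, 464, 599, 194, 839, -, -, -, -, -, -, 151, 288]

1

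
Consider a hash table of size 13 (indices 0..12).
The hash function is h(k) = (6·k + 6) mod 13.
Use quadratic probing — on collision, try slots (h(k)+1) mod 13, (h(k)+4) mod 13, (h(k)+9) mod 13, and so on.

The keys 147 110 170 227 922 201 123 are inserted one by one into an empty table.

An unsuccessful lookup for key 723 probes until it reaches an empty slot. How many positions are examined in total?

147 hashes to 4; slot 4 is free -> place at 4.
110 hashes to 3; slot 3 is free -> place at 3.
170 hashes to 12; slot 12 is free -> place at 12.
227 hashes to 3; 3,4 taken -> place at 7.
922 hashes to 0; slot 0 is free -> place at 0.
201 hashes to 3; 3,4,7,12 taken -> place at 6.
123 hashes to 3; 3,4,7,12,6 taken -> place at 2.
Table: [922, ., 123, 110, 147, ., 201, 227, ., ., ., ., 170]
Lookup 723: h=2, probe 2,3,6,11 → slot 11 empty, not found.

4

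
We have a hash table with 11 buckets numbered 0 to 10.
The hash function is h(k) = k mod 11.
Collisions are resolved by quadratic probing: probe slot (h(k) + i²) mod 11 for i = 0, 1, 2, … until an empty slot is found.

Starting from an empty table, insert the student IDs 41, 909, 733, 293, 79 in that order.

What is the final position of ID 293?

5

Insert 41: h=8, slot 8 empty → index 8.
Insert 909: h=7, slot 7 empty → index 7.
Insert 733: h=7, slots 7,8 occupied → index 0.
Insert 293: h=7, slots 7,8,0 occupied → index 5.
Insert 79: h=2, slot 2 empty → index 2.
Table: [733, -, 79, -, -, 293, -, 909, 41, -, -]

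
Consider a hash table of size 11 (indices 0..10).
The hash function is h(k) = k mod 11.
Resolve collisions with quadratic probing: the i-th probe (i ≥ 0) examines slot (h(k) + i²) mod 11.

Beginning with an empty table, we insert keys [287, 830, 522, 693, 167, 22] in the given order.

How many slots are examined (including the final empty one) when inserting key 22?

3

Insert 287: h=1, slot 1 empty → index 1.
Insert 830: h=5, slot 5 empty → index 5.
Insert 522: h=5, slot 5 occupied → index 6.
Insert 693: h=0, slot 0 empty → index 0.
Insert 167: h=2, slot 2 empty → index 2.
Insert 22: h=0, slots 0,1 occupied → index 4.
Table: [693, 287, 167, —, 22, 830, 522, —, —, —, —]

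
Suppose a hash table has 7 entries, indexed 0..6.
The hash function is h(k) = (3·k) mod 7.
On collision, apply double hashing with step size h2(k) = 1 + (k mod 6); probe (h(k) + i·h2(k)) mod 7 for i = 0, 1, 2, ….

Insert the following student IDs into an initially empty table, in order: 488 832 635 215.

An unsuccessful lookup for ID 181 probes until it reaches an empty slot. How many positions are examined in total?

4

488 hashes to 1; slot 1 is free => place at 1.
832 hashes to 4; slot 4 is free => place at 4.
635 hashes to 1, h2=6; 1 taken => place at 0.
215 hashes to 1, h2=6; 1,0 taken => place at 6.
Table: [635, 488, —, —, 832, —, 215]
Lookup 181: h=4, h2=2, probe 4,6,1,3 → slot 3 empty, not found.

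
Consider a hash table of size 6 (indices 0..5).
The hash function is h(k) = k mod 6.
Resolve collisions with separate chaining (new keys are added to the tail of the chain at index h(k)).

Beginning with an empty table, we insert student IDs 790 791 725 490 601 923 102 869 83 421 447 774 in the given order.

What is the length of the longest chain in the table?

5

Insert 790: h=4, bucket 4 empty -> new chain.
Insert 791: h=5, bucket 5 empty -> new chain.
Insert 725: h=5, bucket 5 nonempty -> append to chain.
Insert 490: h=4, bucket 4 nonempty -> append to chain.
Insert 601: h=1, bucket 1 empty -> new chain.
Insert 923: h=5, bucket 5 nonempty -> append to chain.
Insert 102: h=0, bucket 0 empty -> new chain.
Insert 869: h=5, bucket 5 nonempty -> append to chain.
Insert 83: h=5, bucket 5 nonempty -> append to chain.
Insert 421: h=1, bucket 1 nonempty -> append to chain.
Insert 447: h=3, bucket 3 empty -> new chain.
Insert 774: h=0, bucket 0 nonempty -> append to chain.
Final buckets:
0: 102 -> 774
1: 601 -> 421
2: -
3: 447
4: 790 -> 490
5: 791 -> 725 -> 923 -> 869 -> 83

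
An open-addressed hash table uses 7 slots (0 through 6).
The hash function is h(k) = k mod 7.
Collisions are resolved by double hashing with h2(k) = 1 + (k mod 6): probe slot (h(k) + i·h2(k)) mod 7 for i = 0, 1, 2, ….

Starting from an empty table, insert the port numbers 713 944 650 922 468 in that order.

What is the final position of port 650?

713: h=6 -> slot 6
944: h=6, h2=3, probe 6,2 -> slot 2
650: h=6, h2=3, probe 6,2,5 -> slot 5
922: h=5, h2=5, probe 5,3 -> slot 3
468: h=6, h2=1, probe 6,0 -> slot 0
Table: [468, —, 944, 922, —, 650, 713]

5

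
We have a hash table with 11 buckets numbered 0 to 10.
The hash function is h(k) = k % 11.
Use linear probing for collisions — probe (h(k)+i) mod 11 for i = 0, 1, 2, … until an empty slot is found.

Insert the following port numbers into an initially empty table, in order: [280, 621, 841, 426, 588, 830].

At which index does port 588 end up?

9

Insert 280: h=5, slot 5 empty → index 5.
Insert 621: h=5, slot 5 occupied → index 6.
Insert 841: h=5, slots 5,6 occupied → index 7.
Insert 426: h=8, slot 8 empty → index 8.
Insert 588: h=5, slots 5,6,7,8 occupied → index 9.
Insert 830: h=5, slots 5,6,7,8,9 occupied → index 10.
Table: [—, —, —, —, —, 280, 621, 841, 426, 588, 830]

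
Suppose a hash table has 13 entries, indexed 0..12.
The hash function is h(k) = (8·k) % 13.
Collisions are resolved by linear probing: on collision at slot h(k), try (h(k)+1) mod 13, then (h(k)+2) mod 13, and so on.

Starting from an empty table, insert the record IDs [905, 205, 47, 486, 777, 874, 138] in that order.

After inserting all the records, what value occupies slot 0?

47

905 hashes to 12; slot 12 is free => place at 12.
205 hashes to 2; slot 2 is free => place at 2.
47 hashes to 12; 12 taken => place at 0.
486 hashes to 1; slot 1 is free => place at 1.
777 hashes to 2; 2 taken => place at 3.
874 hashes to 11; slot 11 is free => place at 11.
138 hashes to 12; 12,0,1,2,3 taken => place at 4.
Table: [47, 486, 205, 777, 138, —, —, —, —, —, —, 874, 905]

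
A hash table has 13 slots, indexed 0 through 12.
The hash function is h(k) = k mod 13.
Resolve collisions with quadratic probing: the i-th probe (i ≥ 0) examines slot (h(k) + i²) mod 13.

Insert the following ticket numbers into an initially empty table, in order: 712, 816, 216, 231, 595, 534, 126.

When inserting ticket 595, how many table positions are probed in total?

4

712 hashes to 10; slot 10 is free -> place at 10.
816 hashes to 10; 10 taken -> place at 11.
216 hashes to 8; slot 8 is free -> place at 8.
231 hashes to 10; 10,11 taken -> place at 1.
595 hashes to 10; 10,11,1 taken -> place at 6.
534 hashes to 1; 1 taken -> place at 2.
126 hashes to 9; slot 9 is free -> place at 9.
Table: [_, 231, 534, _, _, _, 595, _, 216, 126, 712, 816, _]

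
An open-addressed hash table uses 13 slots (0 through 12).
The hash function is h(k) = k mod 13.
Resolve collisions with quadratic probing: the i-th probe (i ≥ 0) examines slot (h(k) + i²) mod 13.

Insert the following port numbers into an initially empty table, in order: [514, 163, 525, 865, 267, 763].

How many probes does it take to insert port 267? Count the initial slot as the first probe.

Insert 514: h=7, slot 7 empty → index 7.
Insert 163: h=7, slot 7 occupied → index 8.
Insert 525: h=5, slot 5 empty → index 5.
Insert 865: h=7, slots 7,8 occupied → index 11.
Insert 267: h=7, slots 7,8,11 occupied → index 3.
Insert 763: h=9, slot 9 empty → index 9.
Table: [_, _, _, 267, _, 525, _, 514, 163, 763, _, 865, _]

4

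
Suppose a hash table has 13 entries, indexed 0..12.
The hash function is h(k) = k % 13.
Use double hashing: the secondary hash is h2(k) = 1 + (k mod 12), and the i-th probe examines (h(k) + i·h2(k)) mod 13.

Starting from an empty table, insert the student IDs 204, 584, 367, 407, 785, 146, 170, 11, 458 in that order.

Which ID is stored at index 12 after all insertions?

584

Insert 204: h=9, slot 9 empty → index 9.
Insert 584: h=12, slot 12 empty → index 12.
Insert 367: h=3, slot 3 empty → index 3.
Insert 407: h=4, slot 4 empty → index 4.
Insert 785: h=5, slot 5 empty → index 5.
Insert 146: h=3, h2=3, slot 3 occupied → index 6.
Insert 170: h=1, slot 1 empty → index 1.
Insert 11: h=11, slot 11 empty → index 11.
Insert 458: h=3, h2=3, slots 3,6,9,12 occupied → index 2.
Table: [_, 170, 458, 367, 407, 785, 146, _, _, 204, _, 11, 584]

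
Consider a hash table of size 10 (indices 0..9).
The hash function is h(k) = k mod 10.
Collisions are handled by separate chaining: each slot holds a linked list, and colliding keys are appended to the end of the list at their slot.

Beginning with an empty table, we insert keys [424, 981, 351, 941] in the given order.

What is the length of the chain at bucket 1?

Insert 424: h=4, bucket 4 empty → new chain.
Insert 981: h=1, bucket 1 empty → new chain.
Insert 351: h=1, bucket 1 nonempty → append to chain.
Insert 941: h=1, bucket 1 nonempty → append to chain.
Final buckets:
0: ∅
1: 981 -> 351 -> 941
2: ∅
3: ∅
4: 424
5: ∅
6: ∅
7: ∅
8: ∅
9: ∅

3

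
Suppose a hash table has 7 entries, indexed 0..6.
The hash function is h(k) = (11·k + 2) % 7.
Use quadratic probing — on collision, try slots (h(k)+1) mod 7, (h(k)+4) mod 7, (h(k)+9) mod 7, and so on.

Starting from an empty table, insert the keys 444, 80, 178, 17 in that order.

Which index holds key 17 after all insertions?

444: h=0 → slot 0
80: h=0, probe 0,1 → slot 1
178: h=0, probe 0,1,4 → slot 4
17: h=0, probe 0,1,4,2 → slot 2
Table: [444, 80, 17, _, 178, _, _]

2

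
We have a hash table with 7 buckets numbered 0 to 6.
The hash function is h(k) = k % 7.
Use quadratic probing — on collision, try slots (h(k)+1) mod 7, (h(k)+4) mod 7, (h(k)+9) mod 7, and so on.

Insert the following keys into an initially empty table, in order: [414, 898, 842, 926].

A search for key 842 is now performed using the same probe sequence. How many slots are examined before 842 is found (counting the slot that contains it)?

2

Insert 414: h=1, slot 1 empty -> index 1.
Insert 898: h=2, slot 2 empty -> index 2.
Insert 842: h=2, slot 2 occupied -> index 3.
Insert 926: h=2, slots 2,3 occupied -> index 6.
Table: [—, 414, 898, 842, —, —, 926]
Lookup 842: h=2, probe 2,3 → found at 3.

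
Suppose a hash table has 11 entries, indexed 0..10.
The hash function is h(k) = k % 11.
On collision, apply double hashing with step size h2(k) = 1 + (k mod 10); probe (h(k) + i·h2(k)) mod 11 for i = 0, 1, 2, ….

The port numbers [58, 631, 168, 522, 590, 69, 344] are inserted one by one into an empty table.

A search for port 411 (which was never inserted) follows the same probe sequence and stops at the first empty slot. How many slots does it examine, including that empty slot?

2

58 hashes to 3; slot 3 is free -> place at 3.
631 hashes to 4; slot 4 is free -> place at 4.
168 hashes to 3, h2=9; 3 taken -> place at 1.
522 hashes to 5; slot 5 is free -> place at 5.
590 hashes to 7; slot 7 is free -> place at 7.
69 hashes to 3, h2=10; 3 taken -> place at 2.
344 hashes to 3, h2=5; 3 taken -> place at 8.
Table: [∅, 168, 69, 58, 631, 522, ∅, 590, 344, ∅, ∅]
Lookup 411: h=4, h2=2, probe 4,6 → slot 6 empty, not found.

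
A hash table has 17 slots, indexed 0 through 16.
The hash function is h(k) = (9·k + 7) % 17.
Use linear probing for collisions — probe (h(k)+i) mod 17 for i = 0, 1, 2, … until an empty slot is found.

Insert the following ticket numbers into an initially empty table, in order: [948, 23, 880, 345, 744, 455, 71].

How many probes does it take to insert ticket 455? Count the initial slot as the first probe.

Insert 948: h=5, slot 5 empty -> index 5.
Insert 23: h=10, slot 10 empty -> index 10.
Insert 880: h=5, slot 5 occupied -> index 6.
Insert 345: h=1, slot 1 empty -> index 1.
Insert 744: h=5, slots 5,6 occupied -> index 7.
Insert 455: h=5, slots 5,6,7 occupied -> index 8.
Insert 71: h=0, slot 0 empty -> index 0.
Table: [71, 345, ., ., ., 948, 880, 744, 455, ., 23, ., ., ., ., ., .]

4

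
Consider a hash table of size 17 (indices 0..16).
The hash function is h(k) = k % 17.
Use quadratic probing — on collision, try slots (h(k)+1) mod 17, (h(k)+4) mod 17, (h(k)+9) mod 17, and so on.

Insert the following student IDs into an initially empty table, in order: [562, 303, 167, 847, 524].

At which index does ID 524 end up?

562: h=1 → slot 1
303: h=14 → slot 14
167: h=14, probe 14,15 → slot 15
847: h=14, probe 14,15,1,6 → slot 6
524: h=14, probe 14,15,1,6,13 → slot 13
Table: [—, 562, —, —, —, —, 847, —, —, —, —, —, —, 524, 303, 167, —]

13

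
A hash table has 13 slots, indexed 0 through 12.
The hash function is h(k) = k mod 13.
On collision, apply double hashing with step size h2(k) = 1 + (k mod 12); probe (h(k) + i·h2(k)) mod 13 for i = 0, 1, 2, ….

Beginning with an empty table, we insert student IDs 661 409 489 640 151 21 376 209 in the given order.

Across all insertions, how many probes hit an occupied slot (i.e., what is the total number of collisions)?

661 hashes to 11; slot 11 is free → place at 11.
409 hashes to 6; slot 6 is free → place at 6.
489 hashes to 8; slot 8 is free → place at 8.
640 hashes to 3; slot 3 is free → place at 3.
151 hashes to 8, h2=8; 8,3,11,6 taken → place at 1.
21 hashes to 8, h2=10; 8 taken → place at 5.
376 hashes to 12; slot 12 is free → place at 12.
209 hashes to 1, h2=6; 1 taken → place at 7.
Table: [-, 151, -, 640, -, 21, 409, 209, 489, -, -, 661, 376]

6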